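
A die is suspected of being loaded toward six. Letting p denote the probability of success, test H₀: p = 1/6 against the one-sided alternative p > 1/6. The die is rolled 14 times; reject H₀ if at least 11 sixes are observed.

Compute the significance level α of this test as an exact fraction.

The Type I error probability is α = P(X ≥ 11) computed under H₀, where X ~ Binomial(14, 1/6).
Summing C(14,j)(1/6)^j(5/6)^{14−j} for j = 11,…,14 gives 23923/39182082048.

23923/39182082048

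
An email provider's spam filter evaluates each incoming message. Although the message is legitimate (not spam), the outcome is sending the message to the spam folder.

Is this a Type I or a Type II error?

The null hypothesis here is that the message is legitimate (not spam).
'Sending the message to the spam folder' corresponds to rejecting H₀.
H₀ was rejected but H₀ is true — a Type I error (false positive).

Type I error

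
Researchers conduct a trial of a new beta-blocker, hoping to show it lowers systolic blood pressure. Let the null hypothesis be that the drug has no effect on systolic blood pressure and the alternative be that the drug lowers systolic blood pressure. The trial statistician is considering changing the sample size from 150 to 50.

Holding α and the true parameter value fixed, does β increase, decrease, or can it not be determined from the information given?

Reducing n widens both sampling distributions, so the test has less ability to distinguish Ha from H₀.

It increases.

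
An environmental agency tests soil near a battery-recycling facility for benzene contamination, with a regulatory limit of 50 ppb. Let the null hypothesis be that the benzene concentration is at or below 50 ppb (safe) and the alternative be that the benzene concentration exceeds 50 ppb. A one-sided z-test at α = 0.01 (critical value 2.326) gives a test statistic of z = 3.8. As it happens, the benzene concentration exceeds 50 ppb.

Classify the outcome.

Since z = 3.8 > z* = 2.326, H₀ is rejected.
H₀ is false (actually the benzene concentration exceeds 50 ppb).
The decision matches the true state — no error.

No error (correct decision).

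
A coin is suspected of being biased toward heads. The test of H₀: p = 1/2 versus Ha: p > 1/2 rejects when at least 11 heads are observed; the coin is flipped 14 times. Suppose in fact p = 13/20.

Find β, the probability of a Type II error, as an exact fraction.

A Type II error is failing to reject when Ha holds: with p = 13/20, β = P(S ≤ 10).
Equivalently, β = 1 − P(S ≥ 11) = 638569946045404807/819200000000000000.

638569946045404807/819200000000000000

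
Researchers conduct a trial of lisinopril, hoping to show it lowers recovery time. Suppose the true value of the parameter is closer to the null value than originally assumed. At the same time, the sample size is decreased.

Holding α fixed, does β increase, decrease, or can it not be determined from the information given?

It increases.

A smaller departure from H₀ means the test statistic under Ha is distributed closer to where it would be under H₀; rejection becomes less likely. With less data the test statistic is noisier; under Ha, more outcomes land inside the acceptance region. Both changes push β in the same direction.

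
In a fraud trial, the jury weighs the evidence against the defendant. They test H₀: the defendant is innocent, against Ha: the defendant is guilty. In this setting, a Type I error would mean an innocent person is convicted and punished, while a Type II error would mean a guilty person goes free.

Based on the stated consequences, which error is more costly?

The Type I consequence (an innocent person is convicted and punished) is more severe than the Type II consequence (a guilty person goes free).

Type I error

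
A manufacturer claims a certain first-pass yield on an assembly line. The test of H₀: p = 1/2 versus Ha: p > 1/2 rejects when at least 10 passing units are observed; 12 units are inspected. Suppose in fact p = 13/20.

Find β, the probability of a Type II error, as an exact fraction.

695265215827749/819200000000000

β = P(fail to reject H₀ | Ha true) = P(Y ≤ 9 | p = 13/20), Y ~ Binomial(12, 13/20).
Adding the binomial probabilities P(Y=0)+…+P(Y=9) at p = 13/20 gives 695265215827749/819200000000000.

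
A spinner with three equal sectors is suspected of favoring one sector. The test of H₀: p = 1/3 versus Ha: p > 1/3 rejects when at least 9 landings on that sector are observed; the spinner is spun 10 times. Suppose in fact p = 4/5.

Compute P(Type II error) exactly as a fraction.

β = P(fail to reject H₀ | Ha true) = P(S ≤ 8 | p = 4/5), S ~ Binomial(10, 4/5).
Summing C(10,j)·(4/5)^j·(1/5)^{10-j} for j = 0..8 gives 6095609/9765625.

6095609/9765625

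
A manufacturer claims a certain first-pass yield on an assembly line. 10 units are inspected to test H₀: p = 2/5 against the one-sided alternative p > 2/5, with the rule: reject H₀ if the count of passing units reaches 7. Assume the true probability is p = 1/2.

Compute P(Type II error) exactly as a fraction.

53/64

Under the alternative p = 1/2, S ~ Binomial(10, 1/2); β is the probability the test does not reject, P(S < 7).
Adding the binomial probabilities P(S=0)+…+P(S=6) at p = 1/2 gives 53/64.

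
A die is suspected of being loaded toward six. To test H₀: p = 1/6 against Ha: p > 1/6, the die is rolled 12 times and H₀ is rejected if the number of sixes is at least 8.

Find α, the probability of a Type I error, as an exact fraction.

56431/362797056

α = P(reject H₀ | H₀ true) = P(Y ≥ 8 | p = 1/6), with Y ~ Binomial(12, 1/6).
Adding the binomial terms for j = 8 through 12 with p = 1/6 yields 56431/362797056.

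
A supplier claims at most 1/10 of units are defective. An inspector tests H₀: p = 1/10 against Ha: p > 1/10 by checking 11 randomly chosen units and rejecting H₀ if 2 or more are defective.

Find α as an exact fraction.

1513215599/5000000000

The significance level is the probability, assuming p = 1/10, of seeing 2 or more defectives in 11 draws.
Computing the lower-tail complement: 1 − 3486784401/5000000000 = 1513215599/5000000000.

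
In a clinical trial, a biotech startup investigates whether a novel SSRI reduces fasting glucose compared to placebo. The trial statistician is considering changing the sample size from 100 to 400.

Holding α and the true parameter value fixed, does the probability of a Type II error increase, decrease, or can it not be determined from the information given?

It decreases.

Increasing n separates the H₀ and Ha sampling distributions, so under Ha fewer outcomes land in the acceptance region.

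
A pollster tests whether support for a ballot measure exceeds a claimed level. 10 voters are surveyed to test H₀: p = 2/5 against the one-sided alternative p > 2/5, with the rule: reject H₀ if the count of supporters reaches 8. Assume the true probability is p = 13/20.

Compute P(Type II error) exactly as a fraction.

A Type II error is failing to reject when Ha holds: with p = 13/20, β = P(K ≤ 7).
Equivalently, β = 1 − P(K ≥ 8) = 1890285078059/2560000000000.

1890285078059/2560000000000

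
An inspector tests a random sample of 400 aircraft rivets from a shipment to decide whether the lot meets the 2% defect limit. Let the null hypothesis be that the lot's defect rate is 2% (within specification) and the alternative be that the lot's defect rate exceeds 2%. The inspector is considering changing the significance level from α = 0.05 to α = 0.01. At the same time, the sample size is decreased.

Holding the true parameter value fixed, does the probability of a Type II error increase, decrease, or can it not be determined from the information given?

It increases.

A smaller α moves the rejection region further into the tail. With the alternative true, more outcomes now fall outside the rejection region, so failing to reject becomes more likely. With less data the test statistic is noisier; under Ha, more outcomes land inside the acceptance region. Both changes push β in the same direction.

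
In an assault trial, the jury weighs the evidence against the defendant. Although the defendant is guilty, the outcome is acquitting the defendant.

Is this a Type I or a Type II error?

The null hypothesis here is that the defendant is innocent.
'Acquitting the defendant' corresponds to failing to reject H₀.
H₀ was not rejected but H₀ is false — a Type II error (false negative).

Type II error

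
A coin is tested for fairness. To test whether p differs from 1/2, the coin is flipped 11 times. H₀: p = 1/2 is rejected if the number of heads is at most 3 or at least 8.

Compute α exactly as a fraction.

The significance level is the null-hypothesis probability of the rejection region {≤3} ∪ {≥8}.
By symmetry, α = 2·P(Y ≤ 3) = 2·(1 + 11 + 55 + 165)/2048 = 464/2048 = 29/128.

29/128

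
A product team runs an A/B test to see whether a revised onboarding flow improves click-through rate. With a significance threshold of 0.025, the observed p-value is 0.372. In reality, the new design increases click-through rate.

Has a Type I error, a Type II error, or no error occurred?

The conventional null hypothesis is that the new design has no effect on click-through rate.
Since p = 0.372 ≥ α = 0.025, H₀ is not rejected.
H₀ is false (actually the new design increases click-through rate).
Failing to reject a false H₀ is a Type II error.

Type II error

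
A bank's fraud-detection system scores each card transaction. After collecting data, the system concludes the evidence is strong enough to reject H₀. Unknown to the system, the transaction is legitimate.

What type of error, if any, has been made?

The conventional null hypothesis here is that the transaction is legitimate.
H₀ was rejected, but H₀ is actually true.
Rejecting a true null hypothesis is a Type I error (false positive).

Type I error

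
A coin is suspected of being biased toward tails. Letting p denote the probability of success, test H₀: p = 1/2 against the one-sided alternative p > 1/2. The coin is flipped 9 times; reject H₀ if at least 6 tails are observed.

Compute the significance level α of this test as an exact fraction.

65/256

Under H₀, S ~ Binomial(9, 1/2), and α = P(S ≥ 6).
P(S ≥ 6) = [C(9,6) + C(9,7) + C(9,8) + C(9,9)] / 2^9 = (84 + 36 + 9 + 1) / 512 = 130/512 = 65/256.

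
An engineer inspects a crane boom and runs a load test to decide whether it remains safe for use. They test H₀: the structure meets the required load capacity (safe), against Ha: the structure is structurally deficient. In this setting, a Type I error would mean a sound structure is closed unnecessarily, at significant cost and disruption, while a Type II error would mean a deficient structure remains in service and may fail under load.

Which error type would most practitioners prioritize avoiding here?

The Type II consequence (a deficient structure remains in service and may fail under load) is more severe than the Type I consequence (a sound structure is closed unnecessarily, at significant cost and disruption).

Type II error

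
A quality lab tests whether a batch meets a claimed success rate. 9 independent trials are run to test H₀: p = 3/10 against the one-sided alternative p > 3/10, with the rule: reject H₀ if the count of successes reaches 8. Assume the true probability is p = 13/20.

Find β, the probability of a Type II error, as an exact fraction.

112501116301/128000000000

Under the alternative p = 13/20, Y ~ Binomial(9, 13/20); β is the probability the test does not reject, P(Y < 8).
Summing C(9,j)·(13/20)^j·(7/20)^{9-j} for j = 0..7 gives 112501116301/128000000000.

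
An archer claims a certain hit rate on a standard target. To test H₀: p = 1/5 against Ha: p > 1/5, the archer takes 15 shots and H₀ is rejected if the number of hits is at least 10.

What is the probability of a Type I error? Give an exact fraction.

α = P(reject H₀ | H₀ true) = P(S ≥ 10 | p = 1/5), with S ~ Binomial(15, 1/5).
Adding the binomial terms for j = 10 through 15 with p = 1/5 yields 3455373/30517578125.

3455373/30517578125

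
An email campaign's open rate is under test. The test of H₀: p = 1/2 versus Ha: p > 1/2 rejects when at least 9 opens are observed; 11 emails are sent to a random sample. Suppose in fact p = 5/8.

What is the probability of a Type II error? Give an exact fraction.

A Type II error is failing to reject when Ha holds: with p = 5/8, β = P(S ≤ 8).
Equivalently, β = 1 − P(S ≥ 9) = 7252043967/8589934592.

7252043967/8589934592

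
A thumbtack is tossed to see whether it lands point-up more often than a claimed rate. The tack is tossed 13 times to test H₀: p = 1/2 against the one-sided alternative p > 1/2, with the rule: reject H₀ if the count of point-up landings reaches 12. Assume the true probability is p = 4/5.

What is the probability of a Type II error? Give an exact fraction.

A Type II error is failing to reject when Ha holds: with p = 4/5, β = P(X ≤ 11).
Summing C(13,j)·(4/5)^j·(1/5)^{13-j} for j = 0..11 gives 935490453/1220703125.

935490453/1220703125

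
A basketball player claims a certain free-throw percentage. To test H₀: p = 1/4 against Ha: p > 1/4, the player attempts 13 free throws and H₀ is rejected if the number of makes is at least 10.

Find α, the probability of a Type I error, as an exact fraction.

529/4194304

α = P(reject H₀ | H₀ true) = P(Y ≥ 10 | p = 1/4), with Y ~ Binomial(13, 1/4).
P(Y ≥ 10) = Σ_{j=10}^{13} C(13,j)·(1/4)^j·(3/4)^{13-j} = 529/4194304.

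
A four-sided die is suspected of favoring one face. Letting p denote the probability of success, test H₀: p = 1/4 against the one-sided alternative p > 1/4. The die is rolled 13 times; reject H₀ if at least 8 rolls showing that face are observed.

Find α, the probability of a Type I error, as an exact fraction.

23695/4194304

α = P(reject H₀ | H₀ true) = P(K ≥ 8 | p = 1/4), with K ~ Binomial(13, 1/4).
Adding the binomial terms for j = 8 through 13 with p = 1/4 yields 23695/4194304.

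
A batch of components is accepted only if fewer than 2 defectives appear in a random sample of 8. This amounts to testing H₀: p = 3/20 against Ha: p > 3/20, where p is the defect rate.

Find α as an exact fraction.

The significance level is the probability, assuming p = 3/20, of seeing 2 or more defectives in 8 draws.
α = 1 − P(X ≤ 1) = 1 − 16823885593/25600000000 = 8776114407/25600000000.

8776114407/25600000000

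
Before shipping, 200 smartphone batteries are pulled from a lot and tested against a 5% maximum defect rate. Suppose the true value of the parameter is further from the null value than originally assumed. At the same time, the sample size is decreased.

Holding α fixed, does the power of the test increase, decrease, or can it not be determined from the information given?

The first change alone would make β decrease; the second alone would make β increase. Which effect dominates depends on the magnitudes, which are not given.
Since power = 1 − β, the effect on power is likewise indeterminate.

Cannot be determined from the information given.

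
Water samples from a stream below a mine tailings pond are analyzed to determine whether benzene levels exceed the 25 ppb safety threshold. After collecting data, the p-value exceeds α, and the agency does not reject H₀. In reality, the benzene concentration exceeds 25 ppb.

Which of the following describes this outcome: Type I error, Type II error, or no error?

The conventional null hypothesis here is that the benzene concentration is at or below 25 ppb (safe).
H₀ was not rejected, but H₀ is actually false.
Failing to reject a false null hypothesis is a Type II error (false negative).

Type II error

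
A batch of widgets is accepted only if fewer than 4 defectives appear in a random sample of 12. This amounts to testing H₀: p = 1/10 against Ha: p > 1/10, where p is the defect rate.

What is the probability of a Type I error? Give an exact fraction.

α = P(reject H₀ | H₀ true) = P(S ≥ 4 | p = 1/10), S ~ Binomial(12, 1/10).
α = 1 − P(S ≤ 3) = 1 − 194872505967/200000000000 = 5127494033/200000000000.

5127494033/200000000000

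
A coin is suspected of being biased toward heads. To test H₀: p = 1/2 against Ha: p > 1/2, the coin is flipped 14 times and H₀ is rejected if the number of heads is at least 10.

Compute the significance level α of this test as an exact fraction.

Under H₀, Y ~ Binomial(14, 1/2), and α = P(Y ≥ 10).
P(Y ≥ 10) = [C(14,10) + C(14,11) + C(14,12) + C(14,13) + C(14,14)] / 2^14 = (1001 + 364 + 91 + 14 + 1) / 16384 = 1471/16384.

1471/16384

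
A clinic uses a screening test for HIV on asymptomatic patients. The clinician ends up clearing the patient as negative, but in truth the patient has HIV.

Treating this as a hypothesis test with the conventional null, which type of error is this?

Type II error

The null hypothesis here is that the patient does not have HIV.
'Clearing the patient as negative' corresponds to failing to reject H₀.
H₀ was not rejected but H₀ is false — a Type II error (false negative).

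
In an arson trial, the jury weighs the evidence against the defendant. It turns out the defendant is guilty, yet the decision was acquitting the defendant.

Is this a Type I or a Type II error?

Type II error

The null hypothesis here is that the defendant is innocent.
'Acquitting the defendant' corresponds to failing to reject H₀.
H₀ was not rejected but H₀ is false — a Type II error (false negative).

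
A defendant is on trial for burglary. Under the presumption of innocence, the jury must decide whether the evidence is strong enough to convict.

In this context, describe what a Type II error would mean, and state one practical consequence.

A Type II error would mean concluding that the defendant is innocent (or at least failing to establish that the defendant is guilty) when in fact the defendant is guilty. Consequence: a guilty person goes free.

With the conventional null hypothesis that the defendant is innocent:
A Type II error is failing to reject H₀ when H₀ is false.
Here that means acquitting the defendant when actually the defendant is guilty.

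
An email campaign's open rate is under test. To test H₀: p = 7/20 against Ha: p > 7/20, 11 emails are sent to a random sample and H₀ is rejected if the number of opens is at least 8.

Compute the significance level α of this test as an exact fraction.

The Type I error probability is α = P(X ≥ 8) computed under H₀, where X ~ Binomial(11, 7/20).
P(X ≥ 8) = Σ_{j=8}^{11} C(11,j)·(7/20)^j·(13/20)^{11-j} = 62680681273/5120000000000.

62680681273/5120000000000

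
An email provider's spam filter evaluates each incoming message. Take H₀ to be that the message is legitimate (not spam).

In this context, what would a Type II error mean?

A Type II error would mean concluding that the message is legitimate (not spam) (or at least failing to establish that the message is spam) when in fact the message is spam.

A Type II error is failing to reject H₀ when H₀ is false.
Here that means delivering the message to the inbox when actually the message is spam.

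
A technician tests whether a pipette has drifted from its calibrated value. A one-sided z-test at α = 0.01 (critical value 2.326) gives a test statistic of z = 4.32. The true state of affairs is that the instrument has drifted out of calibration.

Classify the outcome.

Neither — the decision is correct.

The conventional null hypothesis is that the instrument is correctly calibrated.
Since z = 4.32 > z* = 2.326, H₀ is rejected.
H₀ is false (actually the instrument has drifted out of calibration).
The decision matches the true state — no error.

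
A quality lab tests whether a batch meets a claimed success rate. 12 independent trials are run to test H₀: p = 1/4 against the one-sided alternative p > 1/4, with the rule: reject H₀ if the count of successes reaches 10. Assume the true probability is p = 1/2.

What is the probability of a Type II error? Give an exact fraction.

Under the alternative p = 1/2, S ~ Binomial(12, 1/2); β is the probability the test does not reject, P(S < 10).
Adding the binomial probabilities P(S=0)+…+P(S=9) at p = 1/2 gives 4017/4096.

4017/4096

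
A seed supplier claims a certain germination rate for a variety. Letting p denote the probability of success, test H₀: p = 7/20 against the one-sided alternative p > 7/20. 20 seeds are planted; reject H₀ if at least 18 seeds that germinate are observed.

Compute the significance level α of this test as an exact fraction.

The Type I error probability is α = P(S ≥ 18) computed under H₀, where S ~ Binomial(20, 7/20).
Summing C(20,j)(7/20)^j(13/20)^{20−j} for j = 18,…,20 gives 55331865643399146571/104857600000000000000000000.

55331865643399146571/104857600000000000000000000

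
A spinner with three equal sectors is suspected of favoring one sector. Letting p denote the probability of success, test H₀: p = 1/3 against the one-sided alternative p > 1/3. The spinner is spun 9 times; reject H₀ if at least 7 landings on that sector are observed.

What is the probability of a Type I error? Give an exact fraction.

α = P(reject H₀ | H₀ true) = P(Y ≥ 7 | p = 1/3), with Y ~ Binomial(9, 1/3).
Adding the binomial terms for j = 7 through 9 with p = 1/3 yields 163/19683.

163/19683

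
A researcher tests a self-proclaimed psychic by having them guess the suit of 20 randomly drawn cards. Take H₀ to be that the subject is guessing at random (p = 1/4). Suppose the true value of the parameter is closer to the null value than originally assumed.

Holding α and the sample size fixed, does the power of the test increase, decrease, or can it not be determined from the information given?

When the true parameter is near the null value, the test has a harder time distinguishing Ha from H₀.
Since power = 1 − β and β increases, power decreases.

It decreases.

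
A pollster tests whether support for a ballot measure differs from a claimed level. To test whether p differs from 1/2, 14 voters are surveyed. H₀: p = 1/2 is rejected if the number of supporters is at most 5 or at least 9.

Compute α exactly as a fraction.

3473/8192

Under H₀, S ~ Binomial(14, 1/2); α is the probability of landing in either tail, P(S ≤ 5) + P(S ≥ 9).
Each tail has probability (1 + 14 + 91 + 364 + 1001 + 2002)/16384; doubling gives α = 6946/16384 = 3473/8192.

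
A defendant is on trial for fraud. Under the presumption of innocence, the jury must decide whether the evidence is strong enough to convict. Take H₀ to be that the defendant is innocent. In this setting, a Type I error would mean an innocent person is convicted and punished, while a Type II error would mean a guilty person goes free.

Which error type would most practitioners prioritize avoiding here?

The Type I consequence (an innocent person is convicted and punished) is more severe than the Type II consequence (a guilty person goes free).

Type I error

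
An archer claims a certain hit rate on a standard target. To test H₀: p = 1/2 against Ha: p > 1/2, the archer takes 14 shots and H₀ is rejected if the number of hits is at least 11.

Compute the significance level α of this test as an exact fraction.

235/8192

Under H₀, K ~ Binomial(14, 1/2), and α = P(K ≥ 11).
That's C(14,11) + C(14,12) + C(14,13) + C(14,14) over 2^14, i.e. (364 + 91 + 14 + 1)/16384 = 470/16384 = 235/8192.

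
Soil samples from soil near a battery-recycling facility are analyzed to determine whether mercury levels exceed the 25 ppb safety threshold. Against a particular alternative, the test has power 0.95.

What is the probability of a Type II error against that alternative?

Power = 1 − β, so β = 1 − 0.95 = 0.05.

0.05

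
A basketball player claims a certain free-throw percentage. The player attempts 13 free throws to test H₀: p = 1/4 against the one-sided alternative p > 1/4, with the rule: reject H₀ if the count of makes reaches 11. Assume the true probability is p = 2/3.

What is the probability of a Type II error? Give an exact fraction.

50857/59049

Under the alternative p = 2/3, K ~ Binomial(13, 2/3); β is the probability the test does not reject, P(K < 11).
Summing C(13,j)·(2/3)^j·(1/3)^{13-j} for j = 0..10 gives 50857/59049.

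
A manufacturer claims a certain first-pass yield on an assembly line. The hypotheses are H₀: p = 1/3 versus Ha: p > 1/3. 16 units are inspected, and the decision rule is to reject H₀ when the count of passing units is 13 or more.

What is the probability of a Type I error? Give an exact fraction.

4993/43046721

α = P(reject H₀ | H₀ true) = P(Y ≥ 13 | p = 1/3), with Y ~ Binomial(16, 1/3).
Summing C(16,j)(1/3)^j(2/3)^{16−j} for j = 13,…,16 gives 4993/43046721.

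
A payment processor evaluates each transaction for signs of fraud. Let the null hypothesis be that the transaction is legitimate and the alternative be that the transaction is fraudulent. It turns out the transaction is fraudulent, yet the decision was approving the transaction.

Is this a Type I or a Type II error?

'Approving the transaction' corresponds to failing to reject H₀.
H₀ was not rejected but H₀ is false — a Type II error (false negative).

Type II error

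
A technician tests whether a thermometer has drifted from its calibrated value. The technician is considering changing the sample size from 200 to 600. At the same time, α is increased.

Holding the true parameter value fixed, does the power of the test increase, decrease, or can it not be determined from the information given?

Increasing n separates the H₀ and Ha sampling distributions, so under Ha fewer outcomes land in the acceptance region. With a larger α the critical value moves toward the center, so more of the Ha sampling distribution lies in the rejection region. Both changes push β in the same direction.
Since power = 1 − β and β decreases, power increases.

It increases.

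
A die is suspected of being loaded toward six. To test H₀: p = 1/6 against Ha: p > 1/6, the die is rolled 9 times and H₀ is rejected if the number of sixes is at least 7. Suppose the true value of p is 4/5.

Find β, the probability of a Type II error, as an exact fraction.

A Type II error is failing to reject when Ha holds: with p = 4/5, β = P(S ≤ 6).
Equivalently, β = 1 − P(S ≥ 7) = 511333/1953125.

511333/1953125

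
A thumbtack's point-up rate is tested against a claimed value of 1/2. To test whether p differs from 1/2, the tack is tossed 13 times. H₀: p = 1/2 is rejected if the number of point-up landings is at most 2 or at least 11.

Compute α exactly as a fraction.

23/1024

Under H₀, S ~ Binomial(13, 1/2); α is the probability of landing in either tail, P(S ≤ 2) + P(S ≥ 11).
The two tails are symmetric, so α = 2·(1 + 13 + 78)/2^13 = 184/8192 = 23/1024.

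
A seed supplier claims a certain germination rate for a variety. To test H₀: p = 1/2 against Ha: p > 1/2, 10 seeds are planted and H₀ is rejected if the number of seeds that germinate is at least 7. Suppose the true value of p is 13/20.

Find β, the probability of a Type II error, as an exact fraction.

A Type II error is failing to reject when Ha holds: with p = 13/20, β = P(X ≤ 6).
Summing C(10,j)·(13/20)^j·(7/20)^{10-j} for j = 0..6 gives 1244602838129/2560000000000.

1244602838129/2560000000000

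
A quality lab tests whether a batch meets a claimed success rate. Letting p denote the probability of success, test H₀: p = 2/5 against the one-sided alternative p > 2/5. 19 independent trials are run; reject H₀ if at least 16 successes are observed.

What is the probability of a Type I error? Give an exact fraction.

1931804672/19073486328125

Under H₀, Y ~ Binomial(19, 2/5), and α = P(Y ≥ 16).
Adding the binomial terms for j = 16 through 19 with p = 2/5 yields 1931804672/19073486328125.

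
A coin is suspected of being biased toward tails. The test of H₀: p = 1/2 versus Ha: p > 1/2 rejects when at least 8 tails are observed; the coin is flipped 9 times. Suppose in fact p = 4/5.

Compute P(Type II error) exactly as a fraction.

A Type II error is failing to reject when Ha holds: with p = 4/5, β = P(K ≤ 7).
Equivalently, β = 1 − P(K ≥ 8) = 1101157/1953125.

1101157/1953125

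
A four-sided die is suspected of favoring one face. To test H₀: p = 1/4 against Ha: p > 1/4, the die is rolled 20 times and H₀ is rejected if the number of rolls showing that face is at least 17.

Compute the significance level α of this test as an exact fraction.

The Type I error probability is α = P(K ≥ 17) computed under H₀, where K ~ Binomial(20, 1/4).
Adding the binomial terms for j = 17 through 20 with p = 1/4 yields 32551/1099511627776.

32551/1099511627776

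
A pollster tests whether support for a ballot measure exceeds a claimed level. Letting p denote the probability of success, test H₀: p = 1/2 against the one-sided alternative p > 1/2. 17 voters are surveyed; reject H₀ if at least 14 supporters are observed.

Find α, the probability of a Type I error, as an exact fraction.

The Type I error probability is α = P(Y ≥ 14) computed under H₀, where Y ~ Binomial(17, 1/2).
That's C(17,14) + C(17,15) + C(17,16) + C(17,17) over 2^17, i.e. (680 + 136 + 17 + 1)/131072 = 834/131072 = 417/65536.

417/65536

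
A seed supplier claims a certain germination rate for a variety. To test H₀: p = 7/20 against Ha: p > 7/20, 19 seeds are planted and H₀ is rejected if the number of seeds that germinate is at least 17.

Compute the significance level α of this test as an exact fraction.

Under H₀, X ~ Binomial(19, 7/20), and α = P(X ≥ 17).
P(X ≥ 17) = Σ_{j=17}^{19} C(19,j)·(7/20)^j·(13/20)^{19-j} = 7136406277585549139/5242880000000000000000000.

7136406277585549139/5242880000000000000000000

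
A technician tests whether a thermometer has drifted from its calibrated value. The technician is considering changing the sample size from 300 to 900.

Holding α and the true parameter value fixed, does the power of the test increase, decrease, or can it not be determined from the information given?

More data shrinks sampling variability; the test statistic under Ha concentrates further from the null value, making rejection more likely.
Since power = 1 − β and β decreases, power increases.

It increases.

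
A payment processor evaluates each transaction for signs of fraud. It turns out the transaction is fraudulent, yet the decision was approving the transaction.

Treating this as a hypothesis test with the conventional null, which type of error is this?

Type II error

The null hypothesis here is that the transaction is legitimate.
'Approving the transaction' corresponds to failing to reject H₀.
H₀ was not rejected but H₀ is false — a Type II error (false negative).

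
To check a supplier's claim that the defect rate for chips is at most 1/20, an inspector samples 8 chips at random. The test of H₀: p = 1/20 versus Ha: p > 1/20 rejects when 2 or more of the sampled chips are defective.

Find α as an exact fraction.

1465463047/25600000000

The significance level is the probability, assuming p = 1/20, of seeing 2 or more defectives in 8 draws.
α = 1 − P(S ≤ 1) = 1 − 24134536953/25600000000 = 1465463047/25600000000.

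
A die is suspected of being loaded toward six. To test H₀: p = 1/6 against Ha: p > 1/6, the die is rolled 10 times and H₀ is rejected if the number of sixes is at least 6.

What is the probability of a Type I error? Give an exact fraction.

α = P(reject H₀ | H₀ true) = P(K ≥ 6 | p = 1/6), with K ~ Binomial(10, 1/6).
Summing C(10,j)(1/6)^j(5/6)^{10−j} for j = 6,…,10 gives 24571/10077696.

24571/10077696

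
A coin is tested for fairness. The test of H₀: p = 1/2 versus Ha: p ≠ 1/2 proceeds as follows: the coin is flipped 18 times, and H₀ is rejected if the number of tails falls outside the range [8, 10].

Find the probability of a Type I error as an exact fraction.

15751/32768

α = P(X ≤ 7 or X ≥ 11 | p = 1/2), X ~ Binomial(18, 1/2).
Each tail has probability (1 + 18 + 153 + 816 + 3060 + 8568 + 18564 + 31824)/262144; doubling gives α = 126008/262144 = 15751/32768.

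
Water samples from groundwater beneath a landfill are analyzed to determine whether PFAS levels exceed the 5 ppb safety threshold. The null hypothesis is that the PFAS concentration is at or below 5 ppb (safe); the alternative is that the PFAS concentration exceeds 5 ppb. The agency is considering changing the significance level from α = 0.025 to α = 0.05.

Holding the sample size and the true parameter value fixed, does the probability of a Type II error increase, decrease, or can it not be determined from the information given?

It decreases.

A larger α widens the rejection region, so when the alternative is true more outcomes lead to rejection — failing to reject becomes less likely.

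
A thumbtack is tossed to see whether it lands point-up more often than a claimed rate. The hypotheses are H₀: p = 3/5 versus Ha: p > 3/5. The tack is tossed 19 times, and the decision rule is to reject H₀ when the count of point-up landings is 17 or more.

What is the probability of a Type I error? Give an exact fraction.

104216111541/19073486328125

Under H₀, X ~ Binomial(19, 3/5), and α = P(X ≥ 17).
P(X ≥ 17) = Σ_{j=17}^{19} C(19,j)·(3/5)^j·(2/5)^{19-j} = 104216111541/19073486328125.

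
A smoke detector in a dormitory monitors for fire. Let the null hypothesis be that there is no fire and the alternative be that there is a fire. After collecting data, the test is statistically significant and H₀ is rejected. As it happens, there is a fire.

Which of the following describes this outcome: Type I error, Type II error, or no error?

Neither — the decision is correct.

The test rejected a false H₀ — the decision matches the true state.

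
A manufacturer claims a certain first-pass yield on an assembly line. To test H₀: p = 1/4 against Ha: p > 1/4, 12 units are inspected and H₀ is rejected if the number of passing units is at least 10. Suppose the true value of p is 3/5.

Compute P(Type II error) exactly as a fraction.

A Type II error is failing to reject when Ha holds: with p = 3/5, β = P(S ≤ 9).
Adding the binomial probabilities P(S=0)+…+P(S=9) at p = 3/5 gives 44753744/48828125.

44753744/48828125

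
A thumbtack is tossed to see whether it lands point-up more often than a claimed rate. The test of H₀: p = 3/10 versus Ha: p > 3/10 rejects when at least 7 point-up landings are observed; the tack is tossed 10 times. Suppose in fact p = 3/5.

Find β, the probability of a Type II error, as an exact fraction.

6032416/9765625

Under the alternative p = 3/5, X ~ Binomial(10, 3/5); β is the probability the test does not reject, P(X < 7).
Adding the binomial probabilities P(X=0)+…+P(X=6) at p = 3/5 gives 6032416/9765625.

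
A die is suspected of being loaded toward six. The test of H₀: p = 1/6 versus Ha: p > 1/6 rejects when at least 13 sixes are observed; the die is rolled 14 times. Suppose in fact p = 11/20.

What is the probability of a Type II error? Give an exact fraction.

1633670388436281453/1638400000000000000

β = P(fail to reject H₀ | Ha true) = P(S ≤ 12 | p = 11/20), S ~ Binomial(14, 11/20).
Summing C(14,j)·(11/20)^j·(9/20)^{14-j} for j = 0..12 gives 1633670388436281453/1638400000000000000.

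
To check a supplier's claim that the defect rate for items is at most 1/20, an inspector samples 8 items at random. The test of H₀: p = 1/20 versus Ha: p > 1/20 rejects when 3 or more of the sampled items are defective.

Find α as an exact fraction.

Under H₀, K ~ Binomial(8, 1/20); the Type I error rate is P(K ≥ 3).
Via the complement, α = 1 − Σ_{j=0}^{2} C(8,j)(1/20)^j(19/20)^{8-j} = 148178379/25600000000.

148178379/25600000000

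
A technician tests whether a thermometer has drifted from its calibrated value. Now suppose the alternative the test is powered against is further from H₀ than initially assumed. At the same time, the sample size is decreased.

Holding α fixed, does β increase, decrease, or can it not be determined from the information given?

Cannot be determined from the information given.

The first change alone would make β decrease; the second alone would make β increase. Which effect dominates depends on the magnitudes, which are not given.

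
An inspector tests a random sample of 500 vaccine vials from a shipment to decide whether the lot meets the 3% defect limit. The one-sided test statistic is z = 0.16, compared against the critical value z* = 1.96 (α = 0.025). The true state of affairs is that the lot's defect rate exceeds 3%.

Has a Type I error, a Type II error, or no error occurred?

The conventional null hypothesis is that the lot's defect rate is 3% (within specification).
Since z = 0.16 ≤ z* = 1.96, H₀ is not rejected.
H₀ is false (actually the lot's defect rate exceeds 3%).
Failing to reject a false H₀ is a Type II error.

Type II error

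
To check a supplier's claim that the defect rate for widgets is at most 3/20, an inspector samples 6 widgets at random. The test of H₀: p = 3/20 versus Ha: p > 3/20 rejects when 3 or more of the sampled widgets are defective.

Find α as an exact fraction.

302967/6400000

Under H₀, K ~ Binomial(6, 3/20); the Type I error rate is P(K ≥ 3).
Computing the lower-tail complement: 1 − 6097033/6400000 = 302967/6400000.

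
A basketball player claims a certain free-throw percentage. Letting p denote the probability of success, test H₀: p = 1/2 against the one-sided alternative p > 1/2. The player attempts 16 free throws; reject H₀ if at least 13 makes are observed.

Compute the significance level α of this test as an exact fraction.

697/65536

α = P(reject H₀ | H₀ true) = P(S ≥ 13 | p = 1/2), with S ~ Binomial(16, 1/2).
That's C(16,13) + C(16,14) + C(16,15) + C(16,16) over 2^16, i.e. (560 + 120 + 16 + 1)/65536 = 697/65536.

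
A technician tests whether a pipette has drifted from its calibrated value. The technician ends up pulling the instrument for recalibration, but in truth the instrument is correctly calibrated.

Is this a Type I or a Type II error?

Type I error

The null hypothesis here is that the instrument is correctly calibrated.
'Pulling the instrument for recalibration' corresponds to rejecting H₀.
H₀ was rejected but H₀ is true — a Type I error (false positive).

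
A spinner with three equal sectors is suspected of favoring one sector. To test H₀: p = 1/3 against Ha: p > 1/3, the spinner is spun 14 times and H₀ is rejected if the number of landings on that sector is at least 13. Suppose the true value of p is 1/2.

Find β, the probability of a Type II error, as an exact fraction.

16369/16384

β = P(fail to reject H₀ | Ha true) = P(X ≤ 12 | p = 1/2), X ~ Binomial(14, 1/2).
Adding the binomial probabilities P(X=0)+…+P(X=12) at p = 1/2 gives 16369/16384.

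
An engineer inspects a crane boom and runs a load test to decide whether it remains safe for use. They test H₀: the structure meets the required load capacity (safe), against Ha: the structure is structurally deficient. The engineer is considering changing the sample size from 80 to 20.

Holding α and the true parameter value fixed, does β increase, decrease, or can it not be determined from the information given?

With less data the test statistic is noisier; under Ha, more outcomes land inside the acceptance region.

It increases.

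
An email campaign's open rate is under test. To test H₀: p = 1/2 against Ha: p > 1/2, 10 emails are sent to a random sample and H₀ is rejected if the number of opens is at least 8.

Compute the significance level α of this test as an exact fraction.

7/128

Under H₀, K ~ Binomial(10, 1/2), and α = P(K ≥ 8).
Summing the upper tail: (45 + 10 + 1) / 2^10 = 56/1024 = 7/128.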